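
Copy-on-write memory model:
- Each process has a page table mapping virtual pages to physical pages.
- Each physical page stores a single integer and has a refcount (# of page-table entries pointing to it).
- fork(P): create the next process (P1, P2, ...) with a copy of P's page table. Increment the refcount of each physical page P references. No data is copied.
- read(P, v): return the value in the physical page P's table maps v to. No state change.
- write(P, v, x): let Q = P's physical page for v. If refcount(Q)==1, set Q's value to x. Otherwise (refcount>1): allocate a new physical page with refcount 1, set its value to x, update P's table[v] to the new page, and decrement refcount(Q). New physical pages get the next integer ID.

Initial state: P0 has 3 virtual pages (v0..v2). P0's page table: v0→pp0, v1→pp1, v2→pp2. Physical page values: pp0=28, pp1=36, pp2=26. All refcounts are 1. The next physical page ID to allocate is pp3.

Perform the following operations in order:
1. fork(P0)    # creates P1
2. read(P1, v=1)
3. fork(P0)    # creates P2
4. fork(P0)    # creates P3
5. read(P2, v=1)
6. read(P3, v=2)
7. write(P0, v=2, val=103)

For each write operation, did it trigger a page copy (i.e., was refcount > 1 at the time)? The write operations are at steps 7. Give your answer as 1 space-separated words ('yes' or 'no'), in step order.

Op 1: fork(P0) -> P1. 3 ppages; refcounts: pp0:2 pp1:2 pp2:2
Op 2: read(P1, v1) -> 36. No state change.
Op 3: fork(P0) -> P2. 3 ppages; refcounts: pp0:3 pp1:3 pp2:3
Op 4: fork(P0) -> P3. 3 ppages; refcounts: pp0:4 pp1:4 pp2:4
Op 5: read(P2, v1) -> 36. No state change.
Op 6: read(P3, v2) -> 26. No state change.
Op 7: write(P0, v2, 103). refcount(pp2)=4>1 -> COPY to pp3. 4 ppages; refcounts: pp0:4 pp1:4 pp2:3 pp3:1

yes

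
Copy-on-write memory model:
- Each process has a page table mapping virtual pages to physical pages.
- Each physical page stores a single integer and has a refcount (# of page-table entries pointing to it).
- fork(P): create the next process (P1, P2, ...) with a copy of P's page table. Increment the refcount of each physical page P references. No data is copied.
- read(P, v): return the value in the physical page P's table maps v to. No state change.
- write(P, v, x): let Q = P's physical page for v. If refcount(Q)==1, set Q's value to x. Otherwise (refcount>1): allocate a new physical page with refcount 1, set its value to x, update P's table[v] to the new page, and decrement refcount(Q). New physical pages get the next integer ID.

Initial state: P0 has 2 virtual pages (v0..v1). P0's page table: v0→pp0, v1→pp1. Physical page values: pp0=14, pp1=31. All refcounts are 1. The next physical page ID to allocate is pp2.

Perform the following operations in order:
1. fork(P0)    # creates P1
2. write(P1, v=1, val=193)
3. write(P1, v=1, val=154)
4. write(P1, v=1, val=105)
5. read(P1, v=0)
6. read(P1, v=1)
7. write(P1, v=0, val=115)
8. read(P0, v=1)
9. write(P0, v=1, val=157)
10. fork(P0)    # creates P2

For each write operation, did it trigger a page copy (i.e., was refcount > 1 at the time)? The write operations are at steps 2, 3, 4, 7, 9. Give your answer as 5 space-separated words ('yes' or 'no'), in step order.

Op 1: fork(P0) -> P1. 2 ppages; refcounts: pp0:2 pp1:2
Op 2: write(P1, v1, 193). refcount(pp1)=2>1 -> COPY to pp2. 3 ppages; refcounts: pp0:2 pp1:1 pp2:1
Op 3: write(P1, v1, 154). refcount(pp2)=1 -> write in place. 3 ppages; refcounts: pp0:2 pp1:1 pp2:1
Op 4: write(P1, v1, 105). refcount(pp2)=1 -> write in place. 3 ppages; refcounts: pp0:2 pp1:1 pp2:1
Op 5: read(P1, v0) -> 14. No state change.
Op 6: read(P1, v1) -> 105. No state change.
Op 7: write(P1, v0, 115). refcount(pp0)=2>1 -> COPY to pp3. 4 ppages; refcounts: pp0:1 pp1:1 pp2:1 pp3:1
Op 8: read(P0, v1) -> 31. No state change.
Op 9: write(P0, v1, 157). refcount(pp1)=1 -> write in place. 4 ppages; refcounts: pp0:1 pp1:1 pp2:1 pp3:1
Op 10: fork(P0) -> P2. 4 ppages; refcounts: pp0:2 pp1:2 pp2:1 pp3:1

yes no no yes no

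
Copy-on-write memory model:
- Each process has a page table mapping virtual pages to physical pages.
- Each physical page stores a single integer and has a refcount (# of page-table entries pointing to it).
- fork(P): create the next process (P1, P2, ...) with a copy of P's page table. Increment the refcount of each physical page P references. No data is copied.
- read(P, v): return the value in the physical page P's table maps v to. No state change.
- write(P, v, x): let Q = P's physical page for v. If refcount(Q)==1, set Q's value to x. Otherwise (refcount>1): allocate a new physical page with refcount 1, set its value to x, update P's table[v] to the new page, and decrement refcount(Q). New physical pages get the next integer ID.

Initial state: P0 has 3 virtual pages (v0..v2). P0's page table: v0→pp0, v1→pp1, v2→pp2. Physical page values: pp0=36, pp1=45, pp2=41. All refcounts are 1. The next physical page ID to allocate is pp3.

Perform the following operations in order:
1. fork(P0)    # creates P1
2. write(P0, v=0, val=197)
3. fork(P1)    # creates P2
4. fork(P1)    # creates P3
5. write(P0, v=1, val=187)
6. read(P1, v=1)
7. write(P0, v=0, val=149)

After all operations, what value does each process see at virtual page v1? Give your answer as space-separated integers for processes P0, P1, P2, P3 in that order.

Op 1: fork(P0) -> P1. 3 ppages; refcounts: pp0:2 pp1:2 pp2:2
Op 2: write(P0, v0, 197). refcount(pp0)=2>1 -> COPY to pp3. 4 ppages; refcounts: pp0:1 pp1:2 pp2:2 pp3:1
Op 3: fork(P1) -> P2. 4 ppages; refcounts: pp0:2 pp1:3 pp2:3 pp3:1
Op 4: fork(P1) -> P3. 4 ppages; refcounts: pp0:3 pp1:4 pp2:4 pp3:1
Op 5: write(P0, v1, 187). refcount(pp1)=4>1 -> COPY to pp4. 5 ppages; refcounts: pp0:3 pp1:3 pp2:4 pp3:1 pp4:1
Op 6: read(P1, v1) -> 45. No state change.
Op 7: write(P0, v0, 149). refcount(pp3)=1 -> write in place. 5 ppages; refcounts: pp0:3 pp1:3 pp2:4 pp3:1 pp4:1
P0: v1 -> pp4 = 187
P1: v1 -> pp1 = 45
P2: v1 -> pp1 = 45
P3: v1 -> pp1 = 45

Answer: 187 45 45 45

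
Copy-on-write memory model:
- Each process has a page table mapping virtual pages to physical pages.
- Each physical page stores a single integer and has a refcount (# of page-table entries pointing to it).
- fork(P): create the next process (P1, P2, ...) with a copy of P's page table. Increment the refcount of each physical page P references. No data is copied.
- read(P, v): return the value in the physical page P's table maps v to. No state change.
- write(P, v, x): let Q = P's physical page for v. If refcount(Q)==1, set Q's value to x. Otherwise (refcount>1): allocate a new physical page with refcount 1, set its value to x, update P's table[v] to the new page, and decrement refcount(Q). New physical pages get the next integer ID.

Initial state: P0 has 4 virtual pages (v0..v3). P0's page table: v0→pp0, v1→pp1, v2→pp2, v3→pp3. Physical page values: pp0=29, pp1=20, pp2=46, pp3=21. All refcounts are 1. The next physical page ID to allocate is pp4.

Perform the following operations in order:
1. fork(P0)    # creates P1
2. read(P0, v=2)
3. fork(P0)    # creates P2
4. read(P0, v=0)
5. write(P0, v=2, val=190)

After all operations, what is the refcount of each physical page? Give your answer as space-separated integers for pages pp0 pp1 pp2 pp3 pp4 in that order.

Answer: 3 3 2 3 1

Derivation:
Op 1: fork(P0) -> P1. 4 ppages; refcounts: pp0:2 pp1:2 pp2:2 pp3:2
Op 2: read(P0, v2) -> 46. No state change.
Op 3: fork(P0) -> P2. 4 ppages; refcounts: pp0:3 pp1:3 pp2:3 pp3:3
Op 4: read(P0, v0) -> 29. No state change.
Op 5: write(P0, v2, 190). refcount(pp2)=3>1 -> COPY to pp4. 5 ppages; refcounts: pp0:3 pp1:3 pp2:2 pp3:3 pp4:1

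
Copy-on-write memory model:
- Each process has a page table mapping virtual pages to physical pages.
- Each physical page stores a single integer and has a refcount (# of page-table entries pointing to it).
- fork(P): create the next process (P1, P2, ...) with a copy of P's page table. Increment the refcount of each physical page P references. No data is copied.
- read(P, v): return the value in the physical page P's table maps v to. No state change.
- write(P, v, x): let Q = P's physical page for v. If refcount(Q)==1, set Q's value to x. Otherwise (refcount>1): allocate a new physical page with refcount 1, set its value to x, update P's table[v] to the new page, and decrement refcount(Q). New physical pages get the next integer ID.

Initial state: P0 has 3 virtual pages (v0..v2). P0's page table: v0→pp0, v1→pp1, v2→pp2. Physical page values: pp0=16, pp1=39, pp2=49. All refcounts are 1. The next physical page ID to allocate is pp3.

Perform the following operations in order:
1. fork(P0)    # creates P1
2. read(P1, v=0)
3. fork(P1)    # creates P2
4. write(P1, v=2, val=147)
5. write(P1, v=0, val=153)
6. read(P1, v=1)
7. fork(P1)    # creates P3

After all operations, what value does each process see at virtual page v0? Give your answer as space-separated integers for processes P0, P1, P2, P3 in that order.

Op 1: fork(P0) -> P1. 3 ppages; refcounts: pp0:2 pp1:2 pp2:2
Op 2: read(P1, v0) -> 16. No state change.
Op 3: fork(P1) -> P2. 3 ppages; refcounts: pp0:3 pp1:3 pp2:3
Op 4: write(P1, v2, 147). refcount(pp2)=3>1 -> COPY to pp3. 4 ppages; refcounts: pp0:3 pp1:3 pp2:2 pp3:1
Op 5: write(P1, v0, 153). refcount(pp0)=3>1 -> COPY to pp4. 5 ppages; refcounts: pp0:2 pp1:3 pp2:2 pp3:1 pp4:1
Op 6: read(P1, v1) -> 39. No state change.
Op 7: fork(P1) -> P3. 5 ppages; refcounts: pp0:2 pp1:4 pp2:2 pp3:2 pp4:2
P0: v0 -> pp0 = 16
P1: v0 -> pp4 = 153
P2: v0 -> pp0 = 16
P3: v0 -> pp4 = 153

Answer: 16 153 16 153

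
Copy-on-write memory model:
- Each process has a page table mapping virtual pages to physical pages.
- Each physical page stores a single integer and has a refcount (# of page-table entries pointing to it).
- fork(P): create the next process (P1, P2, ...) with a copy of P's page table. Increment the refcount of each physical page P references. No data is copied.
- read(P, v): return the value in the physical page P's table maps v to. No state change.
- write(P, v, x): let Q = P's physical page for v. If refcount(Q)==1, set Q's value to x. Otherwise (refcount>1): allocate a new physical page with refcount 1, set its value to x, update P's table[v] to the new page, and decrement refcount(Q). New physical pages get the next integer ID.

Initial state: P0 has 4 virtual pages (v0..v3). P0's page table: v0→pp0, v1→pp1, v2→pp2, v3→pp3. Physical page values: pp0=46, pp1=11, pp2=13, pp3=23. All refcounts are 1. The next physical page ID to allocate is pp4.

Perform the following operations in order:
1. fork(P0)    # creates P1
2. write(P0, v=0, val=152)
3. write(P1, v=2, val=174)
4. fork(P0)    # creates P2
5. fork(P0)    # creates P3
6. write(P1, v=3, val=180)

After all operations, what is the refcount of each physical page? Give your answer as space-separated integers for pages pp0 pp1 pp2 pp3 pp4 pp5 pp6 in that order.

Op 1: fork(P0) -> P1. 4 ppages; refcounts: pp0:2 pp1:2 pp2:2 pp3:2
Op 2: write(P0, v0, 152). refcount(pp0)=2>1 -> COPY to pp4. 5 ppages; refcounts: pp0:1 pp1:2 pp2:2 pp3:2 pp4:1
Op 3: write(P1, v2, 174). refcount(pp2)=2>1 -> COPY to pp5. 6 ppages; refcounts: pp0:1 pp1:2 pp2:1 pp3:2 pp4:1 pp5:1
Op 4: fork(P0) -> P2. 6 ppages; refcounts: pp0:1 pp1:3 pp2:2 pp3:3 pp4:2 pp5:1
Op 5: fork(P0) -> P3. 6 ppages; refcounts: pp0:1 pp1:4 pp2:3 pp3:4 pp4:3 pp5:1
Op 6: write(P1, v3, 180). refcount(pp3)=4>1 -> COPY to pp6. 7 ppages; refcounts: pp0:1 pp1:4 pp2:3 pp3:3 pp4:3 pp5:1 pp6:1

Answer: 1 4 3 3 3 1 1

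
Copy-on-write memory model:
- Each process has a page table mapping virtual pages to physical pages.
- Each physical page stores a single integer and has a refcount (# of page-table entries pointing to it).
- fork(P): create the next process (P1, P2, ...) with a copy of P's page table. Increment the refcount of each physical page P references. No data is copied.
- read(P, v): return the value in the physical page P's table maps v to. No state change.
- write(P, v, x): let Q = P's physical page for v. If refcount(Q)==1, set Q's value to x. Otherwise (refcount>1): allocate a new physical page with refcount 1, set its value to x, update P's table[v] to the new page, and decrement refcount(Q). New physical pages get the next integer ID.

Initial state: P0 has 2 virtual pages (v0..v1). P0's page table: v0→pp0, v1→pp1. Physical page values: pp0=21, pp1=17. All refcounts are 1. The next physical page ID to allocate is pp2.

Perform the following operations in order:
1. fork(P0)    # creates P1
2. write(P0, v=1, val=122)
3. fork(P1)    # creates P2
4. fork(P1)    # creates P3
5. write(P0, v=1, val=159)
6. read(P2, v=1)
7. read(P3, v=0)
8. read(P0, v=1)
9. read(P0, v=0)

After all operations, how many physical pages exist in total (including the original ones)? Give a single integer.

Answer: 3

Derivation:
Op 1: fork(P0) -> P1. 2 ppages; refcounts: pp0:2 pp1:2
Op 2: write(P0, v1, 122). refcount(pp1)=2>1 -> COPY to pp2. 3 ppages; refcounts: pp0:2 pp1:1 pp2:1
Op 3: fork(P1) -> P2. 3 ppages; refcounts: pp0:3 pp1:2 pp2:1
Op 4: fork(P1) -> P3. 3 ppages; refcounts: pp0:4 pp1:3 pp2:1
Op 5: write(P0, v1, 159). refcount(pp2)=1 -> write in place. 3 ppages; refcounts: pp0:4 pp1:3 pp2:1
Op 6: read(P2, v1) -> 17. No state change.
Op 7: read(P3, v0) -> 21. No state change.
Op 8: read(P0, v1) -> 159. No state change.
Op 9: read(P0, v0) -> 21. No state change.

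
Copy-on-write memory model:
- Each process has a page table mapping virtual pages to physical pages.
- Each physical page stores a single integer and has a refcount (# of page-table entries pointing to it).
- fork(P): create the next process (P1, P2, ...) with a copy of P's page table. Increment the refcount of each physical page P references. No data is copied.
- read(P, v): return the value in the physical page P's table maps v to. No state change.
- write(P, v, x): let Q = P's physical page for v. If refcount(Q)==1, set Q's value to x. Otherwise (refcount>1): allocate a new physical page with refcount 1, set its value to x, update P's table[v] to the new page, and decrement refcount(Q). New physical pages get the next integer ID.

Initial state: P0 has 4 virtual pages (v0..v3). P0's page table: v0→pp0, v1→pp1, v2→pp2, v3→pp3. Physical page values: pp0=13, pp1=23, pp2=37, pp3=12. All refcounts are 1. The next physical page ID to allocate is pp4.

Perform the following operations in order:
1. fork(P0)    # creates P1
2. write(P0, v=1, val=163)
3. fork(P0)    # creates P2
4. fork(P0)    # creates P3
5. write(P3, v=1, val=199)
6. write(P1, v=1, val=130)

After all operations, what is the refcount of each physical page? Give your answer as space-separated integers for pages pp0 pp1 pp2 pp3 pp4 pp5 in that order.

Answer: 4 1 4 4 2 1

Derivation:
Op 1: fork(P0) -> P1. 4 ppages; refcounts: pp0:2 pp1:2 pp2:2 pp3:2
Op 2: write(P0, v1, 163). refcount(pp1)=2>1 -> COPY to pp4. 5 ppages; refcounts: pp0:2 pp1:1 pp2:2 pp3:2 pp4:1
Op 3: fork(P0) -> P2. 5 ppages; refcounts: pp0:3 pp1:1 pp2:3 pp3:3 pp4:2
Op 4: fork(P0) -> P3. 5 ppages; refcounts: pp0:4 pp1:1 pp2:4 pp3:4 pp4:3
Op 5: write(P3, v1, 199). refcount(pp4)=3>1 -> COPY to pp5. 6 ppages; refcounts: pp0:4 pp1:1 pp2:4 pp3:4 pp4:2 pp5:1
Op 6: write(P1, v1, 130). refcount(pp1)=1 -> write in place. 6 ppages; refcounts: pp0:4 pp1:1 pp2:4 pp3:4 pp4:2 pp5:1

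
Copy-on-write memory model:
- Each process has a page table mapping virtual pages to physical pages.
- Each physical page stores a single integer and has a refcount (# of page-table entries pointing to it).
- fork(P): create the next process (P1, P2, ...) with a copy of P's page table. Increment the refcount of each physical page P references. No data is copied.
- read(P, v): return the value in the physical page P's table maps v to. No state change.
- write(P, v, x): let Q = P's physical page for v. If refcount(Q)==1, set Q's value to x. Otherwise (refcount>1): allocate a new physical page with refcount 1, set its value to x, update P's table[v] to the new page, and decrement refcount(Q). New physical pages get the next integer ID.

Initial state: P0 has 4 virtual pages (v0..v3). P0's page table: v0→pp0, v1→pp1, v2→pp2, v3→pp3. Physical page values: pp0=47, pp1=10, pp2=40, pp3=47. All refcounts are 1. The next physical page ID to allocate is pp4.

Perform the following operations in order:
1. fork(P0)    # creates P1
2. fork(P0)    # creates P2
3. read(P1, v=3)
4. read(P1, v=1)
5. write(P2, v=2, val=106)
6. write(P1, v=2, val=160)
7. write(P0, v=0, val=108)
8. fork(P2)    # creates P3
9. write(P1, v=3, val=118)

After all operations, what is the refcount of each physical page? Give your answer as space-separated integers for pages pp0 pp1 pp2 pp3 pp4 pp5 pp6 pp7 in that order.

Answer: 3 4 1 3 2 1 1 1

Derivation:
Op 1: fork(P0) -> P1. 4 ppages; refcounts: pp0:2 pp1:2 pp2:2 pp3:2
Op 2: fork(P0) -> P2. 4 ppages; refcounts: pp0:3 pp1:3 pp2:3 pp3:3
Op 3: read(P1, v3) -> 47. No state change.
Op 4: read(P1, v1) -> 10. No state change.
Op 5: write(P2, v2, 106). refcount(pp2)=3>1 -> COPY to pp4. 5 ppages; refcounts: pp0:3 pp1:3 pp2:2 pp3:3 pp4:1
Op 6: write(P1, v2, 160). refcount(pp2)=2>1 -> COPY to pp5. 6 ppages; refcounts: pp0:3 pp1:3 pp2:1 pp3:3 pp4:1 pp5:1
Op 7: write(P0, v0, 108). refcount(pp0)=3>1 -> COPY to pp6. 7 ppages; refcounts: pp0:2 pp1:3 pp2:1 pp3:3 pp4:1 pp5:1 pp6:1
Op 8: fork(P2) -> P3. 7 ppages; refcounts: pp0:3 pp1:4 pp2:1 pp3:4 pp4:2 pp5:1 pp6:1
Op 9: write(P1, v3, 118). refcount(pp3)=4>1 -> COPY to pp7. 8 ppages; refcounts: pp0:3 pp1:4 pp2:1 pp3:3 pp4:2 pp5:1 pp6:1 pp7:1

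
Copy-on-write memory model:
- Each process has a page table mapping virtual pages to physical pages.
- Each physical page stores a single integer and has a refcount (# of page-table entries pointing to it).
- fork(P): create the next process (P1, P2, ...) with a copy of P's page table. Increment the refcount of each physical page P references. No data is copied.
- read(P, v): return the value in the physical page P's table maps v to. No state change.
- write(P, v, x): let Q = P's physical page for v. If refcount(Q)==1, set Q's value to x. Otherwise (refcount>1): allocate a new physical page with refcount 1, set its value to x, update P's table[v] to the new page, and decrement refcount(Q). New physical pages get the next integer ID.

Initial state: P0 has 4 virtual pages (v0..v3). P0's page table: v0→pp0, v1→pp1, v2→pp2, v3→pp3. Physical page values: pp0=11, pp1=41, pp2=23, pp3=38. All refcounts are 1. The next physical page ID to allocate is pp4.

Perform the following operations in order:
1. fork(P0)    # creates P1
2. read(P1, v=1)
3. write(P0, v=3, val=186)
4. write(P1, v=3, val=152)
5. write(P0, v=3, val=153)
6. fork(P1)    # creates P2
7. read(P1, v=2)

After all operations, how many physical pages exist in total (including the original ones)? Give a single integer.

Answer: 5

Derivation:
Op 1: fork(P0) -> P1. 4 ppages; refcounts: pp0:2 pp1:2 pp2:2 pp3:2
Op 2: read(P1, v1) -> 41. No state change.
Op 3: write(P0, v3, 186). refcount(pp3)=2>1 -> COPY to pp4. 5 ppages; refcounts: pp0:2 pp1:2 pp2:2 pp3:1 pp4:1
Op 4: write(P1, v3, 152). refcount(pp3)=1 -> write in place. 5 ppages; refcounts: pp0:2 pp1:2 pp2:2 pp3:1 pp4:1
Op 5: write(P0, v3, 153). refcount(pp4)=1 -> write in place. 5 ppages; refcounts: pp0:2 pp1:2 pp2:2 pp3:1 pp4:1
Op 6: fork(P1) -> P2. 5 ppages; refcounts: pp0:3 pp1:3 pp2:3 pp3:2 pp4:1
Op 7: read(P1, v2) -> 23. No state change.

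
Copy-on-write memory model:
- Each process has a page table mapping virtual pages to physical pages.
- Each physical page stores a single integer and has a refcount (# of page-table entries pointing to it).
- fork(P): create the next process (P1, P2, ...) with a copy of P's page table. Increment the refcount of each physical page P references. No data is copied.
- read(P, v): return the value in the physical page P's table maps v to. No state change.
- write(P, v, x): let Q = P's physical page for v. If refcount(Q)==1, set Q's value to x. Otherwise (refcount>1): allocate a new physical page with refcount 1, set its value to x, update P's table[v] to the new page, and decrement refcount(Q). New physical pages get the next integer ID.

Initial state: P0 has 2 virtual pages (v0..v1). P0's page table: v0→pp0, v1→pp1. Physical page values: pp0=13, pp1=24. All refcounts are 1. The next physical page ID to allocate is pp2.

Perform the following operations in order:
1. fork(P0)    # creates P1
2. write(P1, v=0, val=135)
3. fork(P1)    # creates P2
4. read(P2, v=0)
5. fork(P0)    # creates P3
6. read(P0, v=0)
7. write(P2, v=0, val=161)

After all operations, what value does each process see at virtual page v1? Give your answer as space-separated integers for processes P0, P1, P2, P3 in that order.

Answer: 24 24 24 24

Derivation:
Op 1: fork(P0) -> P1. 2 ppages; refcounts: pp0:2 pp1:2
Op 2: write(P1, v0, 135). refcount(pp0)=2>1 -> COPY to pp2. 3 ppages; refcounts: pp0:1 pp1:2 pp2:1
Op 3: fork(P1) -> P2. 3 ppages; refcounts: pp0:1 pp1:3 pp2:2
Op 4: read(P2, v0) -> 135. No state change.
Op 5: fork(P0) -> P3. 3 ppages; refcounts: pp0:2 pp1:4 pp2:2
Op 6: read(P0, v0) -> 13. No state change.
Op 7: write(P2, v0, 161). refcount(pp2)=2>1 -> COPY to pp3. 4 ppages; refcounts: pp0:2 pp1:4 pp2:1 pp3:1
P0: v1 -> pp1 = 24
P1: v1 -> pp1 = 24
P2: v1 -> pp1 = 24
P3: v1 -> pp1 = 24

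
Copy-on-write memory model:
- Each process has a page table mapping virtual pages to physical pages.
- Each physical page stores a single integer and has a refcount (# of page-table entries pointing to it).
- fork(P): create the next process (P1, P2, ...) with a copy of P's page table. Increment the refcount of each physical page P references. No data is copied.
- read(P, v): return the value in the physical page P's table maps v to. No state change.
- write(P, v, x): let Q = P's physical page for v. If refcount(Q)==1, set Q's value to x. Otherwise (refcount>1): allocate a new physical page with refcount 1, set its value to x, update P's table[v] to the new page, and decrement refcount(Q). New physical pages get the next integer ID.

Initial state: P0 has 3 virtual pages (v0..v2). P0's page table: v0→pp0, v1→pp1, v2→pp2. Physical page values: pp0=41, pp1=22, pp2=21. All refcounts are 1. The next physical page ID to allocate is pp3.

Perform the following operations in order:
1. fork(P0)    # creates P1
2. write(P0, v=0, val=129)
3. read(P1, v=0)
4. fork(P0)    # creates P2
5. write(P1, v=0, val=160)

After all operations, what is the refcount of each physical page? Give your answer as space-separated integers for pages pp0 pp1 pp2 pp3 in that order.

Op 1: fork(P0) -> P1. 3 ppages; refcounts: pp0:2 pp1:2 pp2:2
Op 2: write(P0, v0, 129). refcount(pp0)=2>1 -> COPY to pp3. 4 ppages; refcounts: pp0:1 pp1:2 pp2:2 pp3:1
Op 3: read(P1, v0) -> 41. No state change.
Op 4: fork(P0) -> P2. 4 ppages; refcounts: pp0:1 pp1:3 pp2:3 pp3:2
Op 5: write(P1, v0, 160). refcount(pp0)=1 -> write in place. 4 ppages; refcounts: pp0:1 pp1:3 pp2:3 pp3:2

Answer: 1 3 3 2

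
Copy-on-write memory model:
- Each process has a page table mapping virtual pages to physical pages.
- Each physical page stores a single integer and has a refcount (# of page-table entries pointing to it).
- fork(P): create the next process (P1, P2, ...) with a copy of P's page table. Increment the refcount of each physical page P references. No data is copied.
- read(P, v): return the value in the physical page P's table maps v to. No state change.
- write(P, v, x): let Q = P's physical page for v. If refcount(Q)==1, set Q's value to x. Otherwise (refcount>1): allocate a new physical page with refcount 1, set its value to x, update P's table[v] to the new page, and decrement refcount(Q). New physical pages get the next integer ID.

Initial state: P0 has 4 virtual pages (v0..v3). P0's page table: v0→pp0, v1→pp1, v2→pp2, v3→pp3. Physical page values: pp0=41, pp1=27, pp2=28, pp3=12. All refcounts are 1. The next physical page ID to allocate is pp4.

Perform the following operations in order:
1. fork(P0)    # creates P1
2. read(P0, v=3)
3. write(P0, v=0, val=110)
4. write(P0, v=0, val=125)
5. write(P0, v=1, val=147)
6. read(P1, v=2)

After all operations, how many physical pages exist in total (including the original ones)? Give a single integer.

Op 1: fork(P0) -> P1. 4 ppages; refcounts: pp0:2 pp1:2 pp2:2 pp3:2
Op 2: read(P0, v3) -> 12. No state change.
Op 3: write(P0, v0, 110). refcount(pp0)=2>1 -> COPY to pp4. 5 ppages; refcounts: pp0:1 pp1:2 pp2:2 pp3:2 pp4:1
Op 4: write(P0, v0, 125). refcount(pp4)=1 -> write in place. 5 ppages; refcounts: pp0:1 pp1:2 pp2:2 pp3:2 pp4:1
Op 5: write(P0, v1, 147). refcount(pp1)=2>1 -> COPY to pp5. 6 ppages; refcounts: pp0:1 pp1:1 pp2:2 pp3:2 pp4:1 pp5:1
Op 6: read(P1, v2) -> 28. No state change.

Answer: 6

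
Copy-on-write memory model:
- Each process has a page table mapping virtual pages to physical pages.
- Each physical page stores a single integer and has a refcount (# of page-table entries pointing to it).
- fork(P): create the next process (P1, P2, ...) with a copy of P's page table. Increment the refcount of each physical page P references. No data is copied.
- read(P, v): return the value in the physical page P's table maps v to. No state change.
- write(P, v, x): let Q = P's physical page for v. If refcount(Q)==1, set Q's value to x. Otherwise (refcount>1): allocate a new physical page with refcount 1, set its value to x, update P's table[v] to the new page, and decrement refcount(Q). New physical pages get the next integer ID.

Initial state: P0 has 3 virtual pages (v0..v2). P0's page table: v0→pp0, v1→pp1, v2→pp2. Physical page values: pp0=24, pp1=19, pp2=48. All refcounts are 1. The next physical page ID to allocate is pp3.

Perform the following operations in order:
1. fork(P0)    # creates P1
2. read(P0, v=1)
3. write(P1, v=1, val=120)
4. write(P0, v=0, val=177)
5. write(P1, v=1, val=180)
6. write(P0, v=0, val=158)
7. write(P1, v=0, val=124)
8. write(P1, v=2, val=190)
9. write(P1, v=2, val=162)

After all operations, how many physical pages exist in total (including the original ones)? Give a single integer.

Op 1: fork(P0) -> P1. 3 ppages; refcounts: pp0:2 pp1:2 pp2:2
Op 2: read(P0, v1) -> 19. No state change.
Op 3: write(P1, v1, 120). refcount(pp1)=2>1 -> COPY to pp3. 4 ppages; refcounts: pp0:2 pp1:1 pp2:2 pp3:1
Op 4: write(P0, v0, 177). refcount(pp0)=2>1 -> COPY to pp4. 5 ppages; refcounts: pp0:1 pp1:1 pp2:2 pp3:1 pp4:1
Op 5: write(P1, v1, 180). refcount(pp3)=1 -> write in place. 5 ppages; refcounts: pp0:1 pp1:1 pp2:2 pp3:1 pp4:1
Op 6: write(P0, v0, 158). refcount(pp4)=1 -> write in place. 5 ppages; refcounts: pp0:1 pp1:1 pp2:2 pp3:1 pp4:1
Op 7: write(P1, v0, 124). refcount(pp0)=1 -> write in place. 5 ppages; refcounts: pp0:1 pp1:1 pp2:2 pp3:1 pp4:1
Op 8: write(P1, v2, 190). refcount(pp2)=2>1 -> COPY to pp5. 6 ppages; refcounts: pp0:1 pp1:1 pp2:1 pp3:1 pp4:1 pp5:1
Op 9: write(P1, v2, 162). refcount(pp5)=1 -> write in place. 6 ppages; refcounts: pp0:1 pp1:1 pp2:1 pp3:1 pp4:1 pp5:1

Answer: 6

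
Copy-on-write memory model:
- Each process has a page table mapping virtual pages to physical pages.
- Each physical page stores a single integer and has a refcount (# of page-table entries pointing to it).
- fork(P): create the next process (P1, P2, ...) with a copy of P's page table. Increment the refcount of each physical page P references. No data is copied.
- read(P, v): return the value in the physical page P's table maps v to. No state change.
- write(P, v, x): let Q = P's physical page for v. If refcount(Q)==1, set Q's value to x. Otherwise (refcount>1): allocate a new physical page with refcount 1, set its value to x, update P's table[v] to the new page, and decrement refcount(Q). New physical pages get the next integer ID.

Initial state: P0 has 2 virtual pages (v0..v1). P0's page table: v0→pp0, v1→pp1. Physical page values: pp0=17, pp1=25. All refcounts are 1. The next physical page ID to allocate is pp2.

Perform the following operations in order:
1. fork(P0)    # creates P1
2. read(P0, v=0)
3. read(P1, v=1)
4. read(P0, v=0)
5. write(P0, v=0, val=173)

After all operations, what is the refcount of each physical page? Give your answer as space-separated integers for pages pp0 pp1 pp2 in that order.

Op 1: fork(P0) -> P1. 2 ppages; refcounts: pp0:2 pp1:2
Op 2: read(P0, v0) -> 17. No state change.
Op 3: read(P1, v1) -> 25. No state change.
Op 4: read(P0, v0) -> 17. No state change.
Op 5: write(P0, v0, 173). refcount(pp0)=2>1 -> COPY to pp2. 3 ppages; refcounts: pp0:1 pp1:2 pp2:1

Answer: 1 2 1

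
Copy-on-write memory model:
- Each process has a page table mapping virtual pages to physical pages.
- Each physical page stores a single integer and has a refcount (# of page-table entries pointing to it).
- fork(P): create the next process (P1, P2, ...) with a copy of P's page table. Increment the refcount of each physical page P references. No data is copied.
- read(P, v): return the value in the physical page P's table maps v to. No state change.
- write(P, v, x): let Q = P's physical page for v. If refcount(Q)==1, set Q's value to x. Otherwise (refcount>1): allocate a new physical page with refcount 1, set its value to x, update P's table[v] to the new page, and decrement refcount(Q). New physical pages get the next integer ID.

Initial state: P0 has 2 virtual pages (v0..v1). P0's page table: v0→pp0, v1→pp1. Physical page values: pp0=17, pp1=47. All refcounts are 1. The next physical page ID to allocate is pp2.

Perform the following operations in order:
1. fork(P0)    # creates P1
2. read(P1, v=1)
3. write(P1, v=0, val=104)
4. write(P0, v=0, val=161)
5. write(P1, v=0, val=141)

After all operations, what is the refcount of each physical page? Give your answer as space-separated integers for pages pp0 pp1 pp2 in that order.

Answer: 1 2 1

Derivation:
Op 1: fork(P0) -> P1. 2 ppages; refcounts: pp0:2 pp1:2
Op 2: read(P1, v1) -> 47. No state change.
Op 3: write(P1, v0, 104). refcount(pp0)=2>1 -> COPY to pp2. 3 ppages; refcounts: pp0:1 pp1:2 pp2:1
Op 4: write(P0, v0, 161). refcount(pp0)=1 -> write in place. 3 ppages; refcounts: pp0:1 pp1:2 pp2:1
Op 5: write(P1, v0, 141). refcount(pp2)=1 -> write in place. 3 ppages; refcounts: pp0:1 pp1:2 pp2:1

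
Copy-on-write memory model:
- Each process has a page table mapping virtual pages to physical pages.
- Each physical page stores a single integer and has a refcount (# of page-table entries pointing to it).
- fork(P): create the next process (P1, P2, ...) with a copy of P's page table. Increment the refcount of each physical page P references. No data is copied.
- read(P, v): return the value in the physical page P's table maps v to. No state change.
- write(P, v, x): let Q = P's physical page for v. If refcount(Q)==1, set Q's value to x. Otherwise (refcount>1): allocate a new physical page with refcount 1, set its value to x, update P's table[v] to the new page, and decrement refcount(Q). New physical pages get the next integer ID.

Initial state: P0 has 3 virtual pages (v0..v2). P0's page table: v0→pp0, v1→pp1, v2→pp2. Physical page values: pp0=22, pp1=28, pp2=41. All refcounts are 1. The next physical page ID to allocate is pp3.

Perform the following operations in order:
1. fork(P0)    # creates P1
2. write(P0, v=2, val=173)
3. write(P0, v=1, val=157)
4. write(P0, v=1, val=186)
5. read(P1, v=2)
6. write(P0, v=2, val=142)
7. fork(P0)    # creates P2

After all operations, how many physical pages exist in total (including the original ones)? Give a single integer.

Op 1: fork(P0) -> P1. 3 ppages; refcounts: pp0:2 pp1:2 pp2:2
Op 2: write(P0, v2, 173). refcount(pp2)=2>1 -> COPY to pp3. 4 ppages; refcounts: pp0:2 pp1:2 pp2:1 pp3:1
Op 3: write(P0, v1, 157). refcount(pp1)=2>1 -> COPY to pp4. 5 ppages; refcounts: pp0:2 pp1:1 pp2:1 pp3:1 pp4:1
Op 4: write(P0, v1, 186). refcount(pp4)=1 -> write in place. 5 ppages; refcounts: pp0:2 pp1:1 pp2:1 pp3:1 pp4:1
Op 5: read(P1, v2) -> 41. No state change.
Op 6: write(P0, v2, 142). refcount(pp3)=1 -> write in place. 5 ppages; refcounts: pp0:2 pp1:1 pp2:1 pp3:1 pp4:1
Op 7: fork(P0) -> P2. 5 ppages; refcounts: pp0:3 pp1:1 pp2:1 pp3:2 pp4:2

Answer: 5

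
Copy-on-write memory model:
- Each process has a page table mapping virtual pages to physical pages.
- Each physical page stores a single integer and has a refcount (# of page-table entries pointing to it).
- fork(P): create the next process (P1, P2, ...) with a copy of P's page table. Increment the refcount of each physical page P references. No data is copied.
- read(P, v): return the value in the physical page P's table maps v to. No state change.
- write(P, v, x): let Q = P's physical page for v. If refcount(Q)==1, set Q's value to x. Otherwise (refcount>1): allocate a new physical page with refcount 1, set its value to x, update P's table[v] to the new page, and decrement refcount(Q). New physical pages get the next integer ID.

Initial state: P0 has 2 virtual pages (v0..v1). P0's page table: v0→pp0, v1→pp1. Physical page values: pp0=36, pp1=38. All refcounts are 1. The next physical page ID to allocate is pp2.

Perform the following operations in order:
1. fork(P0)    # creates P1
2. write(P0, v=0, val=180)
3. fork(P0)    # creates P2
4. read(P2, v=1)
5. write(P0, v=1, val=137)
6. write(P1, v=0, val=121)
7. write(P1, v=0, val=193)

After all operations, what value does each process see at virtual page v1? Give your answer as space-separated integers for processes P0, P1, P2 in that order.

Answer: 137 38 38

Derivation:
Op 1: fork(P0) -> P1. 2 ppages; refcounts: pp0:2 pp1:2
Op 2: write(P0, v0, 180). refcount(pp0)=2>1 -> COPY to pp2. 3 ppages; refcounts: pp0:1 pp1:2 pp2:1
Op 3: fork(P0) -> P2. 3 ppages; refcounts: pp0:1 pp1:3 pp2:2
Op 4: read(P2, v1) -> 38. No state change.
Op 5: write(P0, v1, 137). refcount(pp1)=3>1 -> COPY to pp3. 4 ppages; refcounts: pp0:1 pp1:2 pp2:2 pp3:1
Op 6: write(P1, v0, 121). refcount(pp0)=1 -> write in place. 4 ppages; refcounts: pp0:1 pp1:2 pp2:2 pp3:1
Op 7: write(P1, v0, 193). refcount(pp0)=1 -> write in place. 4 ppages; refcounts: pp0:1 pp1:2 pp2:2 pp3:1
P0: v1 -> pp3 = 137
P1: v1 -> pp1 = 38
P2: v1 -> pp1 = 38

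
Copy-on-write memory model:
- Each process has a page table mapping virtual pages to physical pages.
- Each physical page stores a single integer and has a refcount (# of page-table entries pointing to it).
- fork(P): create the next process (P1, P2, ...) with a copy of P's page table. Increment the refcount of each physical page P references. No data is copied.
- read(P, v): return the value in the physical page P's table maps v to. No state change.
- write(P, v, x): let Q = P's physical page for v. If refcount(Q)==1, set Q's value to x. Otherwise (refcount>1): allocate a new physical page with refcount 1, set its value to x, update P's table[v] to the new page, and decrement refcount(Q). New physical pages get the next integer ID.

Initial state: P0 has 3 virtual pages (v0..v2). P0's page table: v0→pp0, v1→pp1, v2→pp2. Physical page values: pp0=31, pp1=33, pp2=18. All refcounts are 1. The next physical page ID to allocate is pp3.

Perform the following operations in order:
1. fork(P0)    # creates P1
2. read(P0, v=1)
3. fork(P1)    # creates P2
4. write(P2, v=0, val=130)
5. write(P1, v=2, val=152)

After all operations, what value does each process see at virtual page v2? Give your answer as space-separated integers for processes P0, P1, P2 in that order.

Answer: 18 152 18

Derivation:
Op 1: fork(P0) -> P1. 3 ppages; refcounts: pp0:2 pp1:2 pp2:2
Op 2: read(P0, v1) -> 33. No state change.
Op 3: fork(P1) -> P2. 3 ppages; refcounts: pp0:3 pp1:3 pp2:3
Op 4: write(P2, v0, 130). refcount(pp0)=3>1 -> COPY to pp3. 4 ppages; refcounts: pp0:2 pp1:3 pp2:3 pp3:1
Op 5: write(P1, v2, 152). refcount(pp2)=3>1 -> COPY to pp4. 5 ppages; refcounts: pp0:2 pp1:3 pp2:2 pp3:1 pp4:1
P0: v2 -> pp2 = 18
P1: v2 -> pp4 = 152
P2: v2 -> pp2 = 18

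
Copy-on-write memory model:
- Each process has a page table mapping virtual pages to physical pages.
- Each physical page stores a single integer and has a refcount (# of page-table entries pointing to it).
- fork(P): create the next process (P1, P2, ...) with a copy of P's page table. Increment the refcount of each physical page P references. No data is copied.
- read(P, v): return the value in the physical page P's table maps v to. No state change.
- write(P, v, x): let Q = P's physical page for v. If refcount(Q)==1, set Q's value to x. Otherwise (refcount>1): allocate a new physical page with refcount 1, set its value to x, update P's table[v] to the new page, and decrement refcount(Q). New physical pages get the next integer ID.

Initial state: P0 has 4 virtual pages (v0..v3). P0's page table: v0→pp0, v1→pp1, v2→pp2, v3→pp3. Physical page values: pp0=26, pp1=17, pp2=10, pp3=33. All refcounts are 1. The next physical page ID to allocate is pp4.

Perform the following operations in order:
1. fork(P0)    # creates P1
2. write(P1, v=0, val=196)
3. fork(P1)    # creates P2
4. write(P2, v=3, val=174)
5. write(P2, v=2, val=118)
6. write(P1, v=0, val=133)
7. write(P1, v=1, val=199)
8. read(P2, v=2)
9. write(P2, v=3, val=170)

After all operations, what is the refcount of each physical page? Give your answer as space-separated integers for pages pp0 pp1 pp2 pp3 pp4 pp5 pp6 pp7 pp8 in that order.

Answer: 1 2 2 2 1 1 1 1 1

Derivation:
Op 1: fork(P0) -> P1. 4 ppages; refcounts: pp0:2 pp1:2 pp2:2 pp3:2
Op 2: write(P1, v0, 196). refcount(pp0)=2>1 -> COPY to pp4. 5 ppages; refcounts: pp0:1 pp1:2 pp2:2 pp3:2 pp4:1
Op 3: fork(P1) -> P2. 5 ppages; refcounts: pp0:1 pp1:3 pp2:3 pp3:3 pp4:2
Op 4: write(P2, v3, 174). refcount(pp3)=3>1 -> COPY to pp5. 6 ppages; refcounts: pp0:1 pp1:3 pp2:3 pp3:2 pp4:2 pp5:1
Op 5: write(P2, v2, 118). refcount(pp2)=3>1 -> COPY to pp6. 7 ppages; refcounts: pp0:1 pp1:3 pp2:2 pp3:2 pp4:2 pp5:1 pp6:1
Op 6: write(P1, v0, 133). refcount(pp4)=2>1 -> COPY to pp7. 8 ppages; refcounts: pp0:1 pp1:3 pp2:2 pp3:2 pp4:1 pp5:1 pp6:1 pp7:1
Op 7: write(P1, v1, 199). refcount(pp1)=3>1 -> COPY to pp8. 9 ppages; refcounts: pp0:1 pp1:2 pp2:2 pp3:2 pp4:1 pp5:1 pp6:1 pp7:1 pp8:1
Op 8: read(P2, v2) -> 118. No state change.
Op 9: write(P2, v3, 170). refcount(pp5)=1 -> write in place. 9 ppages; refcounts: pp0:1 pp1:2 pp2:2 pp3:2 pp4:1 pp5:1 pp6:1 pp7:1 pp8:1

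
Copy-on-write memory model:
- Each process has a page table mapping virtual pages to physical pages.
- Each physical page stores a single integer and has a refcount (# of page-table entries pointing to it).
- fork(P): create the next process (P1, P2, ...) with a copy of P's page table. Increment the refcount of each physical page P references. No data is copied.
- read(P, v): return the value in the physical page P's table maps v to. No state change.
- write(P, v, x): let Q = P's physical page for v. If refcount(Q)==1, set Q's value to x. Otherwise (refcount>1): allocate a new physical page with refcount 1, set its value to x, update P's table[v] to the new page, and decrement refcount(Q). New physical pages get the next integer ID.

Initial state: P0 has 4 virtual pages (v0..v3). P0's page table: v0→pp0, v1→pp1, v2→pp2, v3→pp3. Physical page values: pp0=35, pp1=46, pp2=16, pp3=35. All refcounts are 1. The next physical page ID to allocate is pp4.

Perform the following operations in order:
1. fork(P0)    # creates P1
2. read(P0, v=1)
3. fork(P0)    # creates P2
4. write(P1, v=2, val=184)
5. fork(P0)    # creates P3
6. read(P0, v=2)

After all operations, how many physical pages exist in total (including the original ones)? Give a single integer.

Answer: 5

Derivation:
Op 1: fork(P0) -> P1. 4 ppages; refcounts: pp0:2 pp1:2 pp2:2 pp3:2
Op 2: read(P0, v1) -> 46. No state change.
Op 3: fork(P0) -> P2. 4 ppages; refcounts: pp0:3 pp1:3 pp2:3 pp3:3
Op 4: write(P1, v2, 184). refcount(pp2)=3>1 -> COPY to pp4. 5 ppages; refcounts: pp0:3 pp1:3 pp2:2 pp3:3 pp4:1
Op 5: fork(P0) -> P3. 5 ppages; refcounts: pp0:4 pp1:4 pp2:3 pp3:4 pp4:1
Op 6: read(P0, v2) -> 16. No state change.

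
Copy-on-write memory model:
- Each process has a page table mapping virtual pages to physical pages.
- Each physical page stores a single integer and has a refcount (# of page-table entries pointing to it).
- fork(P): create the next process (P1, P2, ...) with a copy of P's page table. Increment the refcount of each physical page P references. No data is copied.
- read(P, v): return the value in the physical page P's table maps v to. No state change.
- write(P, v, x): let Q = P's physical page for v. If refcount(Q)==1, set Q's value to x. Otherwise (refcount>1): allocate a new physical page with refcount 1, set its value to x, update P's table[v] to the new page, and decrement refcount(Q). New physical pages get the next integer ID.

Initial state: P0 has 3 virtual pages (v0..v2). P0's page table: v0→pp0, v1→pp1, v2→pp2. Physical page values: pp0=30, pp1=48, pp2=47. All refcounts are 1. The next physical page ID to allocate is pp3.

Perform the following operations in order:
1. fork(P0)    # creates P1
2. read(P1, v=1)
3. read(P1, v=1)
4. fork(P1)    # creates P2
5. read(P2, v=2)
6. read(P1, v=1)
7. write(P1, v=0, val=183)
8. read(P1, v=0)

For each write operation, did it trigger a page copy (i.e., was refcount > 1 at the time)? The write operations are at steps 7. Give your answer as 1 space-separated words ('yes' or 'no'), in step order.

Op 1: fork(P0) -> P1. 3 ppages; refcounts: pp0:2 pp1:2 pp2:2
Op 2: read(P1, v1) -> 48. No state change.
Op 3: read(P1, v1) -> 48. No state change.
Op 4: fork(P1) -> P2. 3 ppages; refcounts: pp0:3 pp1:3 pp2:3
Op 5: read(P2, v2) -> 47. No state change.
Op 6: read(P1, v1) -> 48. No state change.
Op 7: write(P1, v0, 183). refcount(pp0)=3>1 -> COPY to pp3. 4 ppages; refcounts: pp0:2 pp1:3 pp2:3 pp3:1
Op 8: read(P1, v0) -> 183. No state change.

yes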